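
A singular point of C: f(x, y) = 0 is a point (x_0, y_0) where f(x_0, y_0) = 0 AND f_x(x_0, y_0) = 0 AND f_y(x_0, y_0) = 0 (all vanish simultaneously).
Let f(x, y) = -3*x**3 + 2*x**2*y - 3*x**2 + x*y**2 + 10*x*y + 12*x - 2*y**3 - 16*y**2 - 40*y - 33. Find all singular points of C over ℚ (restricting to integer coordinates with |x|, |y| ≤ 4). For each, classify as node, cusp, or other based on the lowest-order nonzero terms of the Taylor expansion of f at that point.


Singular points: {(-1, -3)}; classification: cusp.

Compute partial derivatives:
  f_x = -9*x**2 + 4*x*y - 6*x + y**2 + 10*y + 12.
  f_y = 2*x**2 + 2*x*y + 10*x - 6*y**2 - 32*y - 40.
Scan x_0 ∈ {−4, ..., 4}. For each x_0, f_y(x_0, y) is a polynomial in y; find its integer roots y ∈ {−4, ..., 4}, then test f_x and f at those candidates.
  x = -4: f_y(-4, y) = -6*y**2 - 40*y - 48; no integer root y with |y| ≤ 4.
  x = -3: f_y(-3, y) = -6*y**2 - 38*y - 52; vanishes at y ∈ {-2}. (-3, -2): f_x = -43 ≠ 0.
  x = -2: f_y(-2, y) = -6*y**2 - 36*y - 52; no integer root y with |y| ≤ 4.
  x = -1: f_y(-1, y) = -6*y**2 - 34*y - 48; vanishes at y ∈ {-3}. (-1, -3): f_x = 0, f = 0 — SINGULAR.
  x = 0: f_y(0, y) = -6*y**2 - 32*y - 40; vanishes at y ∈ {-2}. (0, -2): f_x = -4 ≠ 0.
  x = 1: f_y(1, y) = -6*y**2 - 30*y - 28; no integer root y with |y| ≤ 4.
  x = 2: f_y(2, y) = -6*y**2 - 28*y - 12; no integer root y with |y| ≤ 4.
  x = 3: f_y(3, y) = -6*y**2 - 26*y + 8; no integer root y with |y| ≤ 4.
  x = 4: f_y(4, y) = -6*y**2 - 24*y + 32; no integer root y with |y| ≤ 4.
Only singular point on the grid: (-1, -3).
Classify: substitute x = -1 + u, y = -3 + v and expand: f = -3*u**3 + 2*u**2*v + u*v**2 - 2*v**3 + v**2.
No constant or linear terms (consistent with a singular point). Quadratic part: v**2. Cubic part: -3*u**3 + 2*u**2*v + u*v**2 - 2*v**3.
The quadratic part v**2 is a perfect square, so there is a single (double) tangent line v = 0, i.e. y = -3. Restricting the cubic part to that line (v = 0) leaves -3*u**3 ≠ 0, so f is not divisible by v and the branch is v² ≈ 3*u**3 to lowest order — this is a cusp.
Classification: cusp.


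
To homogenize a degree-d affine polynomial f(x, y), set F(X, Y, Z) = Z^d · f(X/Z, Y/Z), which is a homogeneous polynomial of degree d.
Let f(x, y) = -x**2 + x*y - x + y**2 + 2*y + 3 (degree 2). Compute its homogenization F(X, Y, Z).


F(X, Y, Z) = -X**2 + X*Y - X*Z + Y**2 + 2*Y*Z + 3*Z**2

deg(f) = 2.
Substitute x = X/Z, y = Y/Z into f, then multiply by Z^2.
  monomial -1·x^2·y^0 ↦ -1·X^2·Y^0·Z^0.
  monomial 1·x^1·y^1 ↦ 1·X^1·Y^1·Z^0.
  monomial -1·x^1·y^0 ↦ -1·X^1·Y^0·Z^1.
  monomial 1·x^0·y^2 ↦ 1·X^0·Y^2·Z^0.
  monomial 2·x^0·y^1 ↦ 2·X^0·Y^1·Z^1.
  monomial 3·x^0·y^0 ↦ 3·X^0·Y^0·Z^2.
Collecting: F(X, Y, Z) = -X**2 + X*Y - X*Z + Y**2 + 2*Y*Z + 3*Z**2.


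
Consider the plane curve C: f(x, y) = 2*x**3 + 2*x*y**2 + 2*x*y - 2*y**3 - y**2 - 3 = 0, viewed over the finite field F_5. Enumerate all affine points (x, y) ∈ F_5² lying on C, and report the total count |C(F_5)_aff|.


Affine F_5-points: {(1, 1), (1, 3), (1, 4), (3, 1), (3, 3), (4, 0)}; count = 6.

For each of the 25 pairs (x, y) ∈ F_5², evaluate f(x, y) mod 5. Record the zeros.
  x = 0: [0↦2, 1↦4, 2↦2, 3↦4, 4↦3]  zeros at y ∈ ∅
  x = 1: [0↦4, 1↦0, 2↦1, 3↦0, 4↦0]  zeros at y ∈ {1, 3, 4}
  x = 2: [0↦3, 1↦3, 2↦2, 3↦3, 4↦4]  zeros at y ∈ ∅
  x = 3: [0↦1, 1↦0, 2↦2, 3↦0, 4↦2]  zeros at y ∈ {1, 3}
  x = 4: [0↦0, 1↦3, 2↦3, 3↦3, 4↦1]  zeros at y ∈ {0}
Collecting zeros: affine points = {(1, 1), (1, 3), (1, 4), (3, 1), (3, 3), (4, 0)}.
Total count |C(F_5)_aff| = 6.


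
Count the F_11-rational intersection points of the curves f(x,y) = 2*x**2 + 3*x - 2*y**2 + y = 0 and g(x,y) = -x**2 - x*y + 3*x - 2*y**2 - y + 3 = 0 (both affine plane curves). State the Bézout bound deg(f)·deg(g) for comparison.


Common zeros: ∅; count = 0; Bézout bound = 4.

deg(f) = 2, deg(g) = 2, so Bézout bound = 4.
Scan x ∈ F_11. For each x, list the y ∈ F_11 with f(x, y) ≡ 0 and those with g(x, y) ≡ 0 (mod 11); the common zeros in that column are the intersection.
  x = 0: f ≡ 0 at y ∈ {0, 6}; g ≡ 0 at y ∈ {1, 4}; common: ∅.
  x = 1: f ≡ 0 at y ∈ ∅; g ≡ 0 at y ∈ {5}; common: ∅.
  x = 2: f ≡ 0 at y ∈ {7, 10}; g ≡ 0 at y ∈ {1, 3}; common: ∅.
  x = 3: f ≡ 0 at y ∈ ∅; g ≡ 0 at y ∈ ∅; common: ∅.
  x = 4: f ≡ 0 at y ∈ {0, 6}; g ≡ 0 at y ∈ ∅; common: ∅.
  x = 5: f ≡ 0 at y ∈ {8, 9}; g ≡ 0 at y ∈ ∅; common: ∅.
  x = 6: f ≡ 0 at y ∈ ∅; g ≡ 0 at y ∈ ∅; common: ∅.
  x = 7: f ≡ 0 at y ∈ ∅; g ≡ 0 at y ∈ ∅; common: ∅.
  x = 8: f ≡ 0 at y ∈ ∅; g ≡ 0 at y ∈ {5, 7}; common: ∅.
  x = 9: f ≡ 0 at y ∈ ∅; g ≡ 0 at y ∈ {3}; common: ∅.
  x = 10: f ≡ 0 at y ∈ {8, 9}; g ≡ 0 at y ∈ {4, 7}; common: ∅.
Collecting: common zeros = ∅, so the count is 0.
Comparison with the Bézout bound: 0 ≤ 4 = deg(f)·deg(g), as expected for curves with no common component (the affine F_11-count falls short of the bound because intersections may lie at infinity, over extension fields, or carry multiplicity).


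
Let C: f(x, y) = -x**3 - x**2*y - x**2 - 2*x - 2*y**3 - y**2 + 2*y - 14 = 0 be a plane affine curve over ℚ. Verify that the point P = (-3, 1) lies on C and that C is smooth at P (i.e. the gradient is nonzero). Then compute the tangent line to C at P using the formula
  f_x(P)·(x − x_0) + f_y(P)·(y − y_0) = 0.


Tangent line at P: -17*x - 15*y - 36 = 0.

Step 1: f(-3, 1) = 0, so P lies on C.
Step 2: partial derivatives
  f_x(x, y) = -3*x**2 - 2*x*y - 2*x - 2, f_y(x, y) = -x**2 - 6*y**2 - 2*y + 2.
  f_x(P) = -17, f_y(P) = -15 (gradient nonzero, so P is smooth).
Step 3: tangent line at P: -17·(x − -3) + -15·(y − 1) = 0.
Expanding: -17*x - 15*y - 36 = 0.


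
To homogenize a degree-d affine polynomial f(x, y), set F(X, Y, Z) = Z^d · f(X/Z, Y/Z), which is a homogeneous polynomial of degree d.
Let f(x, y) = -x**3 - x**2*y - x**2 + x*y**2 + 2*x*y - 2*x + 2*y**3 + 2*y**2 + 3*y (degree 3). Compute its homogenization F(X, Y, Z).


F(X, Y, Z) = -X**3 - X**2*Y - X**2*Z + X*Y**2 + 2*X*Y*Z - 2*X*Z**2 + 2*Y**3 + 2*Y**2*Z + 3*Y*Z**2

deg(f) = 3.
Substitute x = X/Z, y = Y/Z into f, then multiply by Z^3.
  monomial -1·x^3·y^0 ↦ -1·X^3·Y^0·Z^0.
  monomial -1·x^2·y^1 ↦ -1·X^2·Y^1·Z^0.
  monomial -1·x^2·y^0 ↦ -1·X^2·Y^0·Z^1.
  monomial 1·x^1·y^2 ↦ 1·X^1·Y^2·Z^0.
  monomial 2·x^1·y^1 ↦ 2·X^1·Y^1·Z^1.
  monomial -2·x^1·y^0 ↦ -2·X^1·Y^0·Z^2.
  monomial 2·x^0·y^3 ↦ 2·X^0·Y^3·Z^0.
  monomial 2·x^0·y^2 ↦ 2·X^0·Y^2·Z^1.
  monomial 3·x^0·y^1 ↦ 3·X^0·Y^1·Z^2.
Collecting: F(X, Y, Z) = -X**3 - X**2*Y - X**2*Z + X*Y**2 + 2*X*Y*Z - 2*X*Z**2 + 2*Y**3 + 2*Y**2*Z + 3*Y*Z**2.


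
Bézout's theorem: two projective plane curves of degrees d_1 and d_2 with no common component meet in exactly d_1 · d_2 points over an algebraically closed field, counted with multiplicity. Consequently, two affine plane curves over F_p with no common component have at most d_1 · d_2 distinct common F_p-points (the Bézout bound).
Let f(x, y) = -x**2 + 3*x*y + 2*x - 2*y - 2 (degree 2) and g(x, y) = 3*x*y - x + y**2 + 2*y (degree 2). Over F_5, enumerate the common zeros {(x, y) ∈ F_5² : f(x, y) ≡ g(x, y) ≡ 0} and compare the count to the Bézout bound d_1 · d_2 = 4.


Common zeros: {(1, 1)}; count = 1; Bézout bound = 4.

deg(f) = 2, deg(g) = 2, so Bézout bound = 4.
Scan x ∈ F_5. For each x, list the y ∈ F_5 with f(x, y) ≡ 0 and those with g(x, y) ≡ 0 (mod 5); the common zeros in that column are the intersection.
  x = 0: f ≡ 0 at y ∈ {4}; g ≡ 0 at y ∈ {0, 3}; common: ∅.
  x = 1: f ≡ 0 at y ∈ {1}; g ≡ 0 at y ∈ {1, 4}; common: {1}.
  x = 2: f ≡ 0 at y ∈ {3}; g ≡ 0 at y ∈ ∅; common: ∅.
  x = 3: f ≡ 0 at y ∈ {0}; g ≡ 0 at y ∈ ∅; common: ∅.
  x = 4: f ≡ 0 at y ∈ {0, 1, 2, 3, 4}; g ≡ 0 at y ∈ ∅; common: ∅.
Collecting: common zeros = {(1, 1)}, so the count is 1.
Comparison with the Bézout bound: 1 ≤ 4 = deg(f)·deg(g), as expected for curves with no common component (the affine F_5-count falls short of the bound because intersections may lie at infinity, over extension fields, or carry multiplicity).


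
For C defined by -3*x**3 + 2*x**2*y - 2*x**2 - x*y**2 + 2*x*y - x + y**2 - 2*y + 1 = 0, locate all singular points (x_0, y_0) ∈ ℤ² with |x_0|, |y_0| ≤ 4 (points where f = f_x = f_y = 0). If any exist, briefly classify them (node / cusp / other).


Singular points: {(0, 1)}; classification: cusp.

Compute partial derivatives:
  f_x = -9*x**2 + 4*x*y - 4*x - y**2 + 2*y - 1.
  f_y = 2*x**2 - 2*x*y + 2*x + 2*y - 2.
Scan x_0 ∈ {−4, ..., 4}. For each x_0, f_y(x_0, y) is a polynomial in y; find its integer roots y ∈ {−4, ..., 4}, then test f_x and f at those candidates.
  x = -4: f_y(-4, y) = 10*y + 22; no integer root y with |y| ≤ 4.
  x = -3: f_y(-3, y) = 8*y + 10; no integer root y with |y| ≤ 4.
  x = -2: f_y(-2, y) = 6*y + 2; no integer root y with |y| ≤ 4.
  x = -1: f_y(-1, y) = 4*y - 2; no integer root y with |y| ≤ 4.
  x = 0: f_y(0, y) = 2*y - 2; vanishes at y ∈ {1}. (0, 1): f_x = 0, f = 0 — SINGULAR.
  x = 1: f_y(1, y) = 2; no integer root y with |y| ≤ 4.
  x = 2: f_y(2, y) = 10 - 2*y; no integer root y with |y| ≤ 4.
  x = 3: f_y(3, y) = 22 - 4*y; no integer root y with |y| ≤ 4.
  x = 4: f_y(4, y) = 38 - 6*y; no integer root y with |y| ≤ 4.
Only singular point on the grid: (0, 1).
Classify: substitute x = 0 + u, y = 1 + v and expand: f = -3*u**3 + 2*u**2*v - u*v**2 + v**2.
No constant or linear terms (consistent with a singular point). Quadratic part: v**2. Cubic part: -3*u**3 + 2*u**2*v - u*v**2.
The quadratic part v**2 is a perfect square, so there is a single (double) tangent line v = 0, i.e. y = 1. Restricting the cubic part to that line (v = 0) leaves -3*u**3 ≠ 0, so f is not divisible by v and the branch is v² ≈ 3*u**3 to lowest order — this is a cusp.
Classification: cusp.


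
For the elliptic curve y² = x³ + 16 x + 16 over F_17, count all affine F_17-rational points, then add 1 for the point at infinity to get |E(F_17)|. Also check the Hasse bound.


Affine points = {(0, 4), (0, 13), (1, 4), (1, 13), (4, 5), (4, 12), (5, 0), (12, 7), (12, 10), (14, 3), (14, 14), (16, 4), (16, 13)}; affine count = 13; |E(F_17)| = 14.

Discriminant check: Δ ∝ 4a³ + 27b² = 4·16³ + 27·16² = 4·4096 + 27·256 ≡ 6 (mod 17). Nonzero ⇒ E is nonsingular.
For each x ∈ F_17, compute rhs = x³ + 16·x + 16 mod 17, then count y ∈ F_17 with y² ≡ rhs.
  x = 0: rhs = 16, matching y values: 4, 13 (2 points).
  x = 1: rhs = 16, matching y values: 4, 13 (2 points).
  x = 2: rhs = 5, matching y values: none (0 points).
  x = 3: rhs = 6, matching y values: none (0 points).
  x = 4: rhs = 8, matching y values: 5, 12 (2 points).
  x = 5: rhs = 0, matching y values: 0 (1 points).
  x = 6: rhs = 5, matching y values: none (0 points).
  x = 7: rhs = 12, matching y values: none (0 points).
  x = 8: rhs = 10, matching y values: none (0 points).
  x = 9: rhs = 5, matching y values: none (0 points).
  x = 10: rhs = 3, matching y values: none (0 points).
  x = 11: rhs = 10, matching y values: none (0 points).
  x = 12: rhs = 15, matching y values: 7, 10 (2 points).
  x = 13: rhs = 7, matching y values: none (0 points).
  x = 14: rhs = 9, matching y values: 3, 14 (2 points).
  x = 15: rhs = 10, matching y values: none (0 points).
  x = 16: rhs = 16, matching y values: 4, 13 (2 points).
Total affine count: 13.
Full point count |E(F_17)| = 13 + 1 = 14.
Hasse bound: |14 − (17+1)| = |-4| = 4 ≤ 2√17 ≈ 8.2462 ✓.


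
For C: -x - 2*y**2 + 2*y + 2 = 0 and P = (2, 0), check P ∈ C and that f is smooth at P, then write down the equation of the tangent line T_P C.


Tangent line at P: -x + 2*y + 2 = 0.

Step 1: f(2, 0) = 0, so P lies on C.
Step 2: partial derivatives
  f_x(x, y) = -1, f_y(x, y) = 2 - 4*y.
  f_x(P) = -1, f_y(P) = 2 (gradient nonzero, so P is smooth).
Step 3: tangent line at P: -1·(x − 2) + 2·(y − 0) = 0.
Expanding: -x + 2*y + 2 = 0.


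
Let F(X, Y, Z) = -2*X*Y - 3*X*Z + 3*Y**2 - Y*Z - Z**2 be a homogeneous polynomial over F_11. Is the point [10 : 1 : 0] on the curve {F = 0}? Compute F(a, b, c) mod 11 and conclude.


F(10,1,0) ≡ 5 (mod 11); P is NOT on the curve.

Evaluate F(10, 1, 0) term-by-term (mod 11).
  -2*X*Y ↦ -2·10·1·1 = -20
  -3*X*Z ↦ -3·10·1·0 = 0
  3*Y**2 ↦ 3·1·1·1 = 3
  -Y*Z ↦ -1·1·1·0 = 0
  -Z**2 ↦ -1·1·1·0 = 0
Sum: F(10, 1, 0) = (-20) + (0) + (3) + (0) + (0) = -17.
Reducing mod 11: -17 ≡ 5 (mod 11).
Since F(a, b, c) ≡ 5 ≠ 0 (mod 11), P does NOT lie on the curve.


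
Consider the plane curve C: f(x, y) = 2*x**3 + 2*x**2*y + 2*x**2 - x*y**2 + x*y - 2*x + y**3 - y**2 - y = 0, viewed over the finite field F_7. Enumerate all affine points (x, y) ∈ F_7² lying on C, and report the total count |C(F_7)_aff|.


Affine F_7-points: {(0, 0), (1, 4), (2, 6), (3, 2), (4, 2)}; count = 5.

For each of the 49 pairs (x, y) ∈ F_7², evaluate f(x, y) mod 7. Record the zeros.
  x = 0: [0↦0, 1↦6, 2↦2, 3↦1, 4↦2, 5↦4, 6↦6]  zeros at y ∈ {0}
  x = 1: [0↦2, 1↦3, 2↦6, 3↦3, 4↦0, 5↦3, 6↦4]  zeros at y ∈ {4}
  x = 2: [0↦6, 1↦6, 2↦6, 3↦5, 4↦2, 5↦3, 6↦0]  zeros at y ∈ {6}
  x = 3: [0↦3, 1↦6, 2↦0, 3↦5, 4↦6, 5↦2, 6↦6]  zeros at y ∈ {2}
  x = 4: [0↦5, 1↦1, 2↦0, 3↦1, 4↦3, 5↦5, 6↦6]  zeros at y ∈ {2}
  x = 5: [0↦3, 1↦3, 2↦4, 3↦5, 4↦5, 5↦3, 6↦5]  zeros at y ∈ ∅
  x = 6: [0↦2, 1↦3, 2↦3, 3↦1, 4↦3, 5↦1, 6↦1]  zeros at y ∈ ∅
Collecting zeros: affine points = {(0, 0), (1, 4), (2, 6), (3, 2), (4, 2)}.
Total count |C(F_7)_aff| = 5.


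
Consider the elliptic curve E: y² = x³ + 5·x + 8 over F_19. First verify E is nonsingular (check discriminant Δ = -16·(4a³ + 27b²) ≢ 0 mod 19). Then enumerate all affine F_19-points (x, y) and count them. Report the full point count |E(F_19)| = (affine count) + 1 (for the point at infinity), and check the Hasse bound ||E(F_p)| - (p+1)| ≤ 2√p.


Affine points = {(2, 8), (2, 11), (4, 4), (4, 15), (5, 5), (5, 14), (6, 8), (6, 11), (7, 5), (7, 14), (8, 3), (8, 16), (11, 8), (11, 11), (13, 3), (13, 16), (15, 0), (16, 2), (16, 17), (17, 3), (17, 16)}; affine count = 21; |E(F_19)| = 22.

Discriminant check: Δ ∝ 4a³ + 27b² = 4·5³ + 27·8² = 4·125 + 27·64 ≡ 5 (mod 19). Nonzero ⇒ E is nonsingular.
For each x ∈ F_19, compute rhs = x³ + 5·x + 8 mod 19, then count y ∈ F_19 with y² ≡ rhs.
  x = 0: rhs = 8, matching y values: none (0 points).
  x = 1: rhs = 14, matching y values: none (0 points).
  x = 2: rhs = 7, matching y values: 8, 11 (2 points).
  x = 3: rhs = 12, matching y values: none (0 points).
  x = 4: rhs = 16, matching y values: 4, 15 (2 points).
  x = 5: rhs = 6, matching y values: 5, 14 (2 points).
  x = 6: rhs = 7, matching y values: 8, 11 (2 points).
  x = 7: rhs = 6, matching y values: 5, 14 (2 points).
  x = 8: rhs = 9, matching y values: 3, 16 (2 points).
  x = 9: rhs = 3, matching y values: none (0 points).
  x = 10: rhs = 13, matching y values: none (0 points).
  x = 11: rhs = 7, matching y values: 8, 11 (2 points).
  x = 12: rhs = 10, matching y values: none (0 points).
  x = 13: rhs = 9, matching y values: 3, 16 (2 points).
  x = 14: rhs = 10, matching y values: none (0 points).
  x = 15: rhs = 0, matching y values: 0 (1 points).
  x = 16: rhs = 4, matching y values: 2, 17 (2 points).
  x = 17: rhs = 9, matching y values: 3, 16 (2 points).
  x = 18: rhs = 2, matching y values: none (0 points).
Total affine count: 21.
Full point count |E(F_19)| = 21 + 1 = 22.
Hasse bound: |22 − (19+1)| = |2| = 2 ≤ 2√19 ≈ 8.7178 ✓.


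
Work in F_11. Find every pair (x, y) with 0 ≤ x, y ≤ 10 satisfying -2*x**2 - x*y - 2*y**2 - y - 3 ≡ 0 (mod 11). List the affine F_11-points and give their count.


Affine F_11-points: {(2, 0), (2, 4), (4, 5), (4, 9), (7, 3), (7, 4), (8, 3), (8, 9), (9, 0), (9, 6), (10, 5), (10, 6)}; count = 12.

For each of the 121 pairs (x, y) ∈ F_11², evaluate f(x, y) mod 11. Record the zeros.
  x = 0: [0↦8, 1↦5, 2↦9, 3↦9, 4↦5, 5↦8, 6↦7, 7↦2, 8↦4, 9↦2, 10↦7]  zeros at y ∈ ∅
  x = 1: [0↦6, 1↦2, 2↦5, 3↦4, 4↦10, 5↦1, 6↦10, 7↦4, 8↦5, 9↦2, 10↦6]  zeros at y ∈ ∅
  x = 2: [0↦0, 1↦6, 2↦8, 3↦6, 4↦0, 5↦1, 6↦9, 7↦2, 8↦2, 9↦9, 10↦1]  zeros at y ∈ {0, 4}
  x = 3: [0↦1, 1↦6, 2↦7, 3↦4, 4↦8, 5↦8, 6↦4, 7↦7, 8↦6, 9↦1, 10↦3]  zeros at y ∈ ∅
  x = 4: [0↦9, 1↦2, 2↦2, 3↦9, 4↦1, 5↦0, 6↦6, 7↦8, 8↦6, 9↦0, 10↦1]  zeros at y ∈ {5, 9}
  x = 5: [0↦2, 1↦5, 2↦4, 3↦10, 4↦1, 5↦10, 6↦4, 7↦5, 8↦2, 9↦6, 10↦6]  zeros at y ∈ ∅
  x = 6: [0↦2, 1↦4, 2↦2, 3↦7, 4↦8, 5↦5, 6↦9, 7↦9, 8↦5, 9↦8, 10↦7]  zeros at y ∈ ∅
  x = 7: [0↦9, 1↦10, 2↦7, 3↦0, 4↦0, 5↦7, 6↦10, 7↦9, 8↦4, 9↦6, 10↦4]  zeros at y ∈ {3, 4}
  x = 8: [0↦1, 1↦1, 2↦8, 3↦0, 4↦10, 5↦5, 6↦7, 7↦5, 8↦10, 9↦0, 10↦8]  zeros at y ∈ {3, 9}
  x = 9: [0↦0, 1↦10, 2↦5, 3↦7, 4↦5, 5↦10, 6↦0, 7↦8, 8↦1, 9↦1, 10↦8]  zeros at y ∈ {0, 6}
  x = 10: [0↦6, 1↦4, 2↦9, 3↦10, 4↦7, 5↦0, 6↦0, 7↦7, 8↦10, 9↦9, 10↦4]  zeros at y ∈ {5, 6}
Collecting zeros: affine points = {(2, 0), (2, 4), (4, 5), (4, 9), (7, 3), (7, 4), (8, 3), (8, 9), (9, 0), (9, 6), (10, 5), (10, 6)}.
Total count |C(F_11)_aff| = 12.


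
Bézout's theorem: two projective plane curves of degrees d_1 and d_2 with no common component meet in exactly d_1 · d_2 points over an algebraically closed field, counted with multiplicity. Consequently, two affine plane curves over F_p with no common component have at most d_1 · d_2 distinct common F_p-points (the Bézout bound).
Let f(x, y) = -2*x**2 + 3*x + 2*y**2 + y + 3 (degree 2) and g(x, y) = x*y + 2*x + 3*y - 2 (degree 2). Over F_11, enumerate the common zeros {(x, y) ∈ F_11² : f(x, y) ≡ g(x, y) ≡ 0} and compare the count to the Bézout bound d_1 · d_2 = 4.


Common zeros: {(4, 7)}; count = 1; Bézout bound = 4.

deg(f) = 2, deg(g) = 2, so Bézout bound = 4.
Scan x ∈ F_11. For each x, list the y ∈ F_11 with f(x, y) ≡ 0 and those with g(x, y) ≡ 0 (mod 11); the common zeros in that column are the intersection.
  x = 0: f ≡ 0 at y ∈ ∅; g ≡ 0 at y ∈ {8}; common: ∅.
  x = 1: f ≡ 0 at y ∈ ∅; g ≡ 0 at y ∈ {0}; common: ∅.
  x = 2: f ≡ 0 at y ∈ {2, 3}; g ≡ 0 at y ∈ {4}; common: ∅.
  x = 3: f ≡ 0 at y ∈ {7, 9}; g ≡ 0 at y ∈ {3}; common: ∅.
  x = 4: f ≡ 0 at y ∈ {7, 9}; g ≡ 0 at y ∈ {7}; common: {7}.
  x = 5: f ≡ 0 at y ∈ {2, 3}; g ≡ 0 at y ∈ {10}; common: ∅.
  x = 6: f ≡ 0 at y ∈ ∅; g ≡ 0 at y ∈ {5}; common: ∅.
  x = 7: f ≡ 0 at y ∈ ∅; g ≡ 0 at y ∈ {1}; common: ∅.
  x = 8: f ≡ 0 at y ∈ ∅; g ≡ 0 at y ∈ ∅; common: ∅.
  x = 9: f ≡ 0 at y ∈ {0, 5}; g ≡ 0 at y ∈ {6}; common: ∅.
  x = 10: f ≡ 0 at y ∈ ∅; g ≡ 0 at y ∈ {2}; common: ∅.
Collecting: common zeros = {(4, 7)}, so the count is 1.
Comparison with the Bézout bound: 1 ≤ 4 = deg(f)·deg(g), as expected for curves with no common component (the affine F_11-count falls short of the bound because intersections may lie at infinity, over extension fields, or carry multiplicity).


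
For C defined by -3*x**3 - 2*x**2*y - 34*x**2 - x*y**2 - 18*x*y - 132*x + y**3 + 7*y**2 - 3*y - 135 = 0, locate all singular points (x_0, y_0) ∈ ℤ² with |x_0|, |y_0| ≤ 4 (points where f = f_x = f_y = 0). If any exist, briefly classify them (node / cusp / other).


Singular points: {(-3, -3)}; classification: node.

Compute partial derivatives:
  f_x = -9*x**2 - 4*x*y - 68*x - y**2 - 18*y - 132.
  f_y = -2*x**2 - 2*x*y - 18*x + 3*y**2 + 14*y - 3.
Scan x_0 ∈ {−4, ..., 4}. For each x_0, f_y(x_0, y) is a polynomial in y; find its integer roots y ∈ {−4, ..., 4}, then test f_x and f at those candidates.
  x = -4: f_y(-4, y) = 3*y**2 + 22*y + 37; no integer root y with |y| ≤ 4.
  x = -3: f_y(-3, y) = 3*y**2 + 20*y + 33; vanishes at y ∈ {-3}. (-3, -3): f_x = 0, f = 0 — SINGULAR.
  x = -2: f_y(-2, y) = 3*y**2 + 18*y + 25; no integer root y with |y| ≤ 4.
  x = -1: f_y(-1, y) = 3*y**2 + 16*y + 13; vanishes at y ∈ {-1}. (-1, -1): f_x = -60 ≠ 0.
  x = 0: f_y(0, y) = 3*y**2 + 14*y - 3; no integer root y with |y| ≤ 4.
  x = 1: f_y(1, y) = 3*y**2 + 12*y - 23; no integer root y with |y| ≤ 4.
  x = 2: f_y(2, y) = 3*y**2 + 10*y - 47; no integer root y with |y| ≤ 4.
  x = 3: f_y(3, y) = 3*y**2 + 8*y - 75; no integer root y with |y| ≤ 4.
  x = 4: f_y(4, y) = 3*y**2 + 6*y - 107; no integer root y with |y| ≤ 4.
Only singular point on the grid: (-3, -3).
Classify: substitute x = -3 + u, y = -3 + v and expand: f = -3*u**3 - 2*u**2*v - u**2 - u*v**2 + v**3 + v**2.
No constant or linear terms (consistent with a singular point). Quadratic part: -u**2 + v**2. Cubic part: -3*u**3 - 2*u**2*v - u*v**2 + v**3.
The quadratic part v**2 - u**2 = (v − u)(v + u) splits into two distinct linear factors, so there are two distinct tangent lines y − -3 = ±(x − -3) — this is a node (ordinary double point).
Classification: node.


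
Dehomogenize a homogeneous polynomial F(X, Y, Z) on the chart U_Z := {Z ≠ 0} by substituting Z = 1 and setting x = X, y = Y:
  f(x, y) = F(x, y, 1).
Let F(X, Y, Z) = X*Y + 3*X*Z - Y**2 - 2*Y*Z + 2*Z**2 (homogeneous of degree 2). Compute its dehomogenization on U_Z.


f(x, y) = x*y + 3*x - y**2 - 2*y + 2

On U_Z we set Z = 1. Each monomial c·X^i·Y^j·Z^k in F becomes c·x^i·y^j·1^k = c·x^i·y^j.
Substituting Z = 1: F(X, Y, 1) = x*y + 3*x - y**2 - 2*y + 2.
Note: deg(f) ≤ deg(F) = 2; strict inequality happens when F is divisible by Z (lost terms).


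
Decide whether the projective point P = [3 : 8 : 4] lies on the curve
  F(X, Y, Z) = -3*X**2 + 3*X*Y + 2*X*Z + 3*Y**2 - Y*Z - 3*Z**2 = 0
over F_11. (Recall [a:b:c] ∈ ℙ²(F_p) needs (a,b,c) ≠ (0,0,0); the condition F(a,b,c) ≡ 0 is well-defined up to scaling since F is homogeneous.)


F(3,8,4) ≡ 5 (mod 11); P is NOT on the curve.

Evaluate F(3, 8, 4) term-by-term (mod 11).
  -3*X**2 ↦ -3·9·1·1 = -27
  3*X*Y ↦ 3·3·8·1 = 72
  2*X*Z ↦ 2·3·1·4 = 24
  3*Y**2 ↦ 3·1·64·1 = 192
  -Y*Z ↦ -1·1·8·4 = -32
  -3*Z**2 ↦ -3·1·1·16 = -48
Sum: F(3, 8, 4) = (-27) + (72) + (24) + (192) + (-32) + (-48) = 181.
Reducing mod 11: 181 ≡ 5 (mod 11).
Since F(a, b, c) ≡ 5 ≠ 0 (mod 11), P does NOT lie on the curve.


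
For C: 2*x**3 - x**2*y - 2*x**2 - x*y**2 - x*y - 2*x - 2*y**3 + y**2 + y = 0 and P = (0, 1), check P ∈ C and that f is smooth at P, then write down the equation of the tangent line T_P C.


Tangent line at P: -4*x - 3*y + 3 = 0.

Step 1: f(0, 1) = 0, so P lies on C.
Step 2: partial derivatives
  f_x(x, y) = 6*x**2 - 2*x*y - 4*x - y**2 - y - 2, f_y(x, y) = -x**2 - 2*x*y - x - 6*y**2 + 2*y + 1.
  f_x(P) = -4, f_y(P) = -3 (gradient nonzero, so P is smooth).
Step 3: tangent line at P: -4·(x − 0) + -3·(y − 1) = 0.
Expanding: -4*x - 3*y + 3 = 0.


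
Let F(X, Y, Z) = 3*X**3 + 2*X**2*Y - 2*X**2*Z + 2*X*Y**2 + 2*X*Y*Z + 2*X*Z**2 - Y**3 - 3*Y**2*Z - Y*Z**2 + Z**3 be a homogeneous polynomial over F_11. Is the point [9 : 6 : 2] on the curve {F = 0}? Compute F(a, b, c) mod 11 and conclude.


F(9,6,2) ≡ 1 (mod 11); P is NOT on the curve.

Evaluate F(9, 6, 2) term-by-term (mod 11).
  3*X**3 ↦ 3·729·1·1 = 2187
  2*X**2*Y ↦ 2·81·6·1 = 972
  -2*X**2*Z ↦ -2·81·1·2 = -324
  2*X*Y**2 ↦ 2·9·36·1 = 648
  2*X*Y*Z ↦ 2·9·6·2 = 216
  2*X*Z**2 ↦ 2·9·1·4 = 72
  -Y**3 ↦ -1·1·216·1 = -216
  -3*Y**2*Z ↦ -3·1·36·2 = -216
  -Y*Z**2 ↦ -1·1·6·4 = -24
  Z**3 ↦ 1·1·1·8 = 8
Sum: F(9, 6, 2) = (2187) + (972) + (-324) + (648) + (216) + (72) + (-216) + (-216) + (-24) + (8) = 3323.
Reducing mod 11: 3323 ≡ 1 (mod 11).
Since F(a, b, c) ≡ 1 ≠ 0 (mod 11), P does NOT lie on the curve.


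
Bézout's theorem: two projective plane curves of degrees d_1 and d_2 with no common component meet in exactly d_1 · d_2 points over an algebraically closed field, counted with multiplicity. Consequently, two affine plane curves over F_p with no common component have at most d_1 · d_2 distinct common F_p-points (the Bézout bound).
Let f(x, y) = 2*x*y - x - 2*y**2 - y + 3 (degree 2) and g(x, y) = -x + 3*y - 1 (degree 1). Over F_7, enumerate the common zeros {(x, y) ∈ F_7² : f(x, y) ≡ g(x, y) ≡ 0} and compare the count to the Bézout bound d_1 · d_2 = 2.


Common zeros: {(3, 6)}; count = 1; Bézout bound = 2.

deg(f) = 2, deg(g) = 1, so Bézout bound = 2.
Scan x ∈ F_7. For each x, list the y ∈ F_7 with f(x, y) ≡ 0 and those with g(x, y) ≡ 0 (mod 7); the common zeros in that column are the intersection.
  x = 0: f ≡ 0 at y ∈ {1, 2}; g ≡ 0 at y ∈ {5}; common: ∅.
  x = 1: f ≡ 0 at y ∈ ∅; g ≡ 0 at y ∈ {3}; common: ∅.
  x = 2: f ≡ 0 at y ∈ ∅; g ≡ 0 at y ∈ {1}; common: ∅.
  x = 3: f ≡ 0 at y ∈ {0, 6}; g ≡ 0 at y ∈ {6}; common: {6}.
  x = 4: f ≡ 0 at y ∈ ∅; g ≡ 0 at y ∈ {4}; common: ∅.
  x = 5: f ≡ 0 at y ∈ {3, 5}; g ≡ 0 at y ∈ {2}; common: ∅.
  x = 6: f ≡ 0 at y ∈ ∅; g ≡ 0 at y ∈ {0}; common: ∅.
Collecting: common zeros = {(3, 6)}, so the count is 1.
Comparison with the Bézout bound: 1 ≤ 2 = deg(f)·deg(g), as expected for curves with no common component (the affine F_7-count falls short of the bound because intersections may lie at infinity, over extension fields, or carry multiplicity).


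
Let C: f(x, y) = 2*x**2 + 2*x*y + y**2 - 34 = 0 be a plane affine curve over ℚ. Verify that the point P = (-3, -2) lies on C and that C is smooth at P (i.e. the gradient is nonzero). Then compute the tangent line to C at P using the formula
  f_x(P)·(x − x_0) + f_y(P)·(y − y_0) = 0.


Tangent line at P: -16*x - 10*y - 68 = 0.

Step 1: f(-3, -2) = 0, so P lies on C.
Step 2: partial derivatives
  f_x(x, y) = 4*x + 2*y, f_y(x, y) = 2*x + 2*y.
  f_x(P) = -16, f_y(P) = -10 (gradient nonzero, so P is smooth).
Step 3: tangent line at P: -16·(x − -3) + -10·(y − -2) = 0.
Expanding: -16*x - 10*y - 68 = 0.


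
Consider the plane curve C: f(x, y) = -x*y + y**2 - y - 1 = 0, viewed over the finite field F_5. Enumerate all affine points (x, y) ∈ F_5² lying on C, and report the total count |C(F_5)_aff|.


Affine F_5-points: {(0, 3), (3, 2), (4, 1), (4, 4)}; count = 4.

For each of the 25 pairs (x, y) ∈ F_5², evaluate f(x, y) mod 5. Record the zeros.
  x = 0: [0↦4, 1↦4, 2↦1, 3↦0, 4↦1]  zeros at y ∈ {3}
  x = 1: [0↦4, 1↦3, 2↦4, 3↦2, 4↦2]  zeros at y ∈ ∅
  x = 2: [0↦4, 1↦2, 2↦2, 3↦4, 4↦3]  zeros at y ∈ ∅
  x = 3: [0↦4, 1↦1, 2↦0, 3↦1, 4↦4]  zeros at y ∈ {2}
  x = 4: [0↦4, 1↦0, 2↦3, 3↦3, 4↦0]  zeros at y ∈ {1, 4}
Collecting zeros: affine points = {(0, 3), (3, 2), (4, 1), (4, 4)}.
Total count |C(F_5)_aff| = 4.


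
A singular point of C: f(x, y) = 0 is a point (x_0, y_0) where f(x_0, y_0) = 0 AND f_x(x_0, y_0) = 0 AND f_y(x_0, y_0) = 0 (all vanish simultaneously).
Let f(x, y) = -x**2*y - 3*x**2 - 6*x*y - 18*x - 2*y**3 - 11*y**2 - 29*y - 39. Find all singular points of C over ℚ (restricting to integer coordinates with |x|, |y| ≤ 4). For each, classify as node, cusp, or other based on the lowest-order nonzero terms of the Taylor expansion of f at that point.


Singular points: {(-3, -2)}; classification: node.

Compute partial derivatives:
  f_x = -2*x*y - 6*x - 6*y - 18.
  f_y = -x**2 - 6*x - 6*y**2 - 22*y - 29.
Scan x_0 ∈ {−4, ..., 4}. For each x_0, f_y(x_0, y) is a polynomial in y; find its integer roots y ∈ {−4, ..., 4}, then test f_x and f at those candidates.
  x = -4: f_y(-4, y) = -6*y**2 - 22*y - 21; no integer root y with |y| ≤ 4.
  x = -3: f_y(-3, y) = -6*y**2 - 22*y - 20; vanishes at y ∈ {-2}. (-3, -2): f_x = 0, f = 0 — SINGULAR.
  x = -2: f_y(-2, y) = -6*y**2 - 22*y - 21; no integer root y with |y| ≤ 4.
  x = -1: f_y(-1, y) = -6*y**2 - 22*y - 24; no integer root y with |y| ≤ 4.
  x = 0: f_y(0, y) = -6*y**2 - 22*y - 29; no integer root y with |y| ≤ 4.
  x = 1: f_y(1, y) = -6*y**2 - 22*y - 36; no integer root y with |y| ≤ 4.
  x = 2: f_y(2, y) = -6*y**2 - 22*y - 45; no integer root y with |y| ≤ 4.
  x = 3: f_y(3, y) = -6*y**2 - 22*y - 56; no integer root y with |y| ≤ 4.
  x = 4: f_y(4, y) = -6*y**2 - 22*y - 69; no integer root y with |y| ≤ 4.
Only singular point on the grid: (-3, -2).
Classify: substitute x = -3 + u, y = -2 + v and expand: f = -u**2*v - u**2 - 2*v**3 + v**2.
No constant or linear terms (consistent with a singular point). Quadratic part: -u**2 + v**2. Cubic part: -u**2*v - 2*v**3.
The quadratic part v**2 - u**2 = (v − u)(v + u) splits into two distinct linear factors, so there are two distinct tangent lines y − -2 = ±(x − -3) — this is a node (ordinary double point).
Classification: node.


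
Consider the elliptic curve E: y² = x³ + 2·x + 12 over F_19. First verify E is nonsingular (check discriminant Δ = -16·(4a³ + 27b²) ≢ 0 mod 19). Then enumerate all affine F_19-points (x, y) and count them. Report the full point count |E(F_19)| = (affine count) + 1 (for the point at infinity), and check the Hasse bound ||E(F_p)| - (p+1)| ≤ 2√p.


Affine points = {(2, 9), (2, 10), (3, 8), (3, 11), (10, 5), (10, 14), (11, 4), (11, 15), (12, 4), (12, 15), (15, 4), (15, 15), (16, 6), (16, 13), (17, 0), (18, 3), (18, 16)}; affine count = 17; |E(F_19)| = 18.

Discriminant check: Δ ∝ 4a³ + 27b² = 4·2³ + 27·12² = 4·8 + 27·144 ≡ 6 (mod 19). Nonzero ⇒ E is nonsingular.
For each x ∈ F_19, compute rhs = x³ + 2·x + 12 mod 19, then count y ∈ F_19 with y² ≡ rhs.
  x = 0: rhs = 12, matching y values: none (0 points).
  x = 1: rhs = 15, matching y values: none (0 points).
  x = 2: rhs = 5, matching y values: 9, 10 (2 points).
  x = 3: rhs = 7, matching y values: 8, 11 (2 points).
  x = 4: rhs = 8, matching y values: none (0 points).
  x = 5: rhs = 14, matching y values: none (0 points).
  x = 6: rhs = 12, matching y values: none (0 points).
  x = 7: rhs = 8, matching y values: none (0 points).
  x = 8: rhs = 8, matching y values: none (0 points).
  x = 9: rhs = 18, matching y values: none (0 points).
  x = 10: rhs = 6, matching y values: 5, 14 (2 points).
  x = 11: rhs = 16, matching y values: 4, 15 (2 points).
  x = 12: rhs = 16, matching y values: 4, 15 (2 points).
  x = 13: rhs = 12, matching y values: none (0 points).
  x = 14: rhs = 10, matching y values: none (0 points).
  x = 15: rhs = 16, matching y values: 4, 15 (2 points).
  x = 16: rhs = 17, matching y values: 6, 13 (2 points).
  x = 17: rhs = 0, matching y values: 0 (1 points).
  x = 18: rhs = 9, matching y values: 3, 16 (2 points).
Total affine count: 17.
Full point count |E(F_19)| = 17 + 1 = 18.
Hasse bound: |18 − (19+1)| = |-2| = 2 ≤ 2√19 ≈ 8.7178 ✓.


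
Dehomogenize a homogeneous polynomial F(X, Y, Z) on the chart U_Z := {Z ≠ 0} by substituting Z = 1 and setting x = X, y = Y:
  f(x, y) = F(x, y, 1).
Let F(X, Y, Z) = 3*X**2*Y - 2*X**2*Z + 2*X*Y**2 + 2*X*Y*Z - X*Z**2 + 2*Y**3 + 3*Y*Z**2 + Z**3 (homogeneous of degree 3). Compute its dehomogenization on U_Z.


f(x, y) = 3*x**2*y - 2*x**2 + 2*x*y**2 + 2*x*y - x + 2*y**3 + 3*y + 1

On U_Z we set Z = 1. Each monomial c·X^i·Y^j·Z^k in F becomes c·x^i·y^j·1^k = c·x^i·y^j.
Substituting Z = 1: F(X, Y, 1) = 3*x**2*y - 2*x**2 + 2*x*y**2 + 2*x*y - x + 2*y**3 + 3*y + 1.
Note: deg(f) ≤ deg(F) = 3; strict inequality happens when F is divisible by Z (lost terms).


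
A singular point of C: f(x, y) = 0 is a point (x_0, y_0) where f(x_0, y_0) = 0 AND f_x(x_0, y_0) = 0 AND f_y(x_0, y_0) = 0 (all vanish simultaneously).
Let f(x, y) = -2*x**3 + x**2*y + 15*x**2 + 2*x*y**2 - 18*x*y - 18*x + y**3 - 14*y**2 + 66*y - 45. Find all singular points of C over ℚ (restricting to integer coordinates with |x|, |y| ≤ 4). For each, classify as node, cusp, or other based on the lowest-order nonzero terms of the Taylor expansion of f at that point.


Singular points: {(3, 3)}; classification: cusp.

Compute partial derivatives:
  f_x = -6*x**2 + 2*x*y + 30*x + 2*y**2 - 18*y - 18.
  f_y = x**2 + 4*x*y - 18*x + 3*y**2 - 28*y + 66.
Scan x_0 ∈ {−4, ..., 4}. For each x_0, f_y(x_0, y) is a polynomial in y; find its integer roots y ∈ {−4, ..., 4}, then test f_x and f at those candidates.
  x = -4: f_y(-4, y) = 3*y**2 - 44*y + 154; no integer root y with |y| ≤ 4.
  x = -3: f_y(-3, y) = 3*y**2 - 40*y + 129; no integer root y with |y| ≤ 4.
  x = -2: f_y(-2, y) = 3*y**2 - 36*y + 106; no integer root y with |y| ≤ 4.
  x = -1: f_y(-1, y) = 3*y**2 - 32*y + 85; no integer root y with |y| ≤ 4.
  x = 0: f_y(0, y) = 3*y**2 - 28*y + 66; no integer root y with |y| ≤ 4.
  x = 1: f_y(1, y) = 3*y**2 - 24*y + 49; no integer root y with |y| ≤ 4.
  x = 2: f_y(2, y) = 3*y**2 - 20*y + 34; no integer root y with |y| ≤ 4.
  x = 3: f_y(3, y) = 3*y**2 - 16*y + 21; vanishes at y ∈ {3}. (3, 3): f_x = 0, f = 0 — SINGULAR.
  x = 4: f_y(4, y) = 3*y**2 - 12*y + 10; no integer root y with |y| ≤ 4.
Only singular point on the grid: (3, 3).
Classify: substitute x = 3 + u, y = 3 + v and expand: f = -2*u**3 + u**2*v + 2*u*v**2 + v**3 + v**2.
No constant or linear terms (consistent with a singular point). Quadratic part: v**2. Cubic part: -2*u**3 + u**2*v + 2*u*v**2 + v**3.
The quadratic part v**2 is a perfect square, so there is a single (double) tangent line v = 0, i.e. y = 3. Restricting the cubic part to that line (v = 0) leaves -2*u**3 ≠ 0, so f is not divisible by v and the branch is v² ≈ 2*u**3 to lowest order — this is a cusp.
Classification: cusp.


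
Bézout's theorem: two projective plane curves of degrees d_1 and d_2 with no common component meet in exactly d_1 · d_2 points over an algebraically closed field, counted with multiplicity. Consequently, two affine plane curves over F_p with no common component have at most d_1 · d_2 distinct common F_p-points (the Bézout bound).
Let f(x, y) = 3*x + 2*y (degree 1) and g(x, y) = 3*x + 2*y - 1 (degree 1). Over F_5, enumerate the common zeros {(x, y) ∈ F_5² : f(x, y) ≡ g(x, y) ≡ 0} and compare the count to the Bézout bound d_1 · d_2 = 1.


Common zeros: ∅; count = 0; Bézout bound = 1.

deg(f) = 1, deg(g) = 1, so Bézout bound = 1.
Scan x ∈ F_5. For each x, list the y ∈ F_5 with f(x, y) ≡ 0 and those with g(x, y) ≡ 0 (mod 5); the common zeros in that column are the intersection.
  x = 0: f ≡ 0 at y ∈ {0}; g ≡ 0 at y ∈ {3}; common: ∅.
  x = 1: f ≡ 0 at y ∈ {1}; g ≡ 0 at y ∈ {4}; common: ∅.
  x = 2: f ≡ 0 at y ∈ {2}; g ≡ 0 at y ∈ {0}; common: ∅.
  x = 3: f ≡ 0 at y ∈ {3}; g ≡ 0 at y ∈ {1}; common: ∅.
  x = 4: f ≡ 0 at y ∈ {4}; g ≡ 0 at y ∈ {2}; common: ∅.
Collecting: common zeros = ∅, so the count is 0.
Comparison with the Bézout bound: 0 ≤ 1 = deg(f)·deg(g), as expected for curves with no common component (the affine F_5-count falls short of the bound because intersections may lie at infinity, over extension fields, or carry multiplicity).


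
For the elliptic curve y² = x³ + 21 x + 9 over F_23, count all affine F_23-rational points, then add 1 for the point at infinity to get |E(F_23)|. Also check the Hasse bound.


Affine points = {(0, 3), (0, 20), (1, 10), (1, 13), (2, 6), (2, 17), (5, 3), (5, 20), (6, 11), (6, 12), (7, 4), (7, 19), (10, 0), (13, 8), (13, 15), (16, 5), (16, 18), (17, 9), (17, 14), (18, 3), (18, 20)}; affine count = 21; |E(F_23)| = 22.

Discriminant check: Δ ∝ 4a³ + 27b² = 4·21³ + 27·9² = 4·9261 + 27·81 ≡ 16 (mod 23). Nonzero ⇒ E is nonsingular.
For each x ∈ F_23, compute rhs = x³ + 21·x + 9 mod 23, then count y ∈ F_23 with y² ≡ rhs.
  x = 0: rhs = 9, matching y values: 3, 20 (2 points).
  x = 1: rhs = 8, matching y values: 10, 13 (2 points).
  x = 2: rhs = 13, matching y values: 6, 17 (2 points).
  x = 3: rhs = 7, matching y values: none (0 points).
  x = 4: rhs = 19, matching y values: none (0 points).
  x = 5: rhs = 9, matching y values: 3, 20 (2 points).
  x = 6: rhs = 6, matching y values: 11, 12 (2 points).
  x = 7: rhs = 16, matching y values: 4, 19 (2 points).
  x = 8: rhs = 22, matching y values: none (0 points).
  x = 9: rhs = 7, matching y values: none (0 points).
  x = 10: rhs = 0, matching y values: 0 (1 points).
  x = 11: rhs = 7, matching y values: none (0 points).
  x = 12: rhs = 11, matching y values: none (0 points).
  x = 13: rhs = 18, matching y values: 8, 15 (2 points).
  x = 14: rhs = 11, matching y values: none (0 points).
  x = 15: rhs = 19, matching y values: none (0 points).
  x = 16: rhs = 2, matching y values: 5, 18 (2 points).
  x = 17: rhs = 12, matching y values: 9, 14 (2 points).
  x = 18: rhs = 9, matching y values: 3, 20 (2 points).
  x = 19: rhs = 22, matching y values: none (0 points).
  x = 20: rhs = 11, matching y values: none (0 points).
  x = 21: rhs = 5, matching y values: none (0 points).
  x = 22: rhs = 10, matching y values: none (0 points).
Total affine count: 21.
Full point count |E(F_23)| = 21 + 1 = 22.
Hasse bound: |22 − (23+1)| = |-2| = 2 ≤ 2√23 ≈ 9.5917 ✓.


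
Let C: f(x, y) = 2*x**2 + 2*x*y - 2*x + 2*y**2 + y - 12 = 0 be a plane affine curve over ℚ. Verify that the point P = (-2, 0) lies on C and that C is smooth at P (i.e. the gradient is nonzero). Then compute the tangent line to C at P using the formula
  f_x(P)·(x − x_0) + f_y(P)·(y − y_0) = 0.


Tangent line at P: -10*x - 3*y - 20 = 0.

Step 1: f(-2, 0) = 0, so P lies on C.
Step 2: partial derivatives
  f_x(x, y) = 4*x + 2*y - 2, f_y(x, y) = 2*x + 4*y + 1.
  f_x(P) = -10, f_y(P) = -3 (gradient nonzero, so P is smooth).
Step 3: tangent line at P: -10·(x − -2) + -3·(y − 0) = 0.
Expanding: -10*x - 3*y - 20 = 0.


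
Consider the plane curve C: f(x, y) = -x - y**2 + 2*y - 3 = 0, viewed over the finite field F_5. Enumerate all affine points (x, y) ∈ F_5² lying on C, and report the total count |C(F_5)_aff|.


Affine F_5-points: {(2, 0), (2, 2), (3, 1), (4, 3), (4, 4)}; count = 5.

For each of the 25 pairs (x, y) ∈ F_5², evaluate f(x, y) mod 5. Record the zeros.
  x = 0: [0↦2, 1↦3, 2↦2, 3↦4, 4↦4]  zeros at y ∈ ∅
  x = 1: [0↦1, 1↦2, 2↦1, 3↦3, 4↦3]  zeros at y ∈ ∅
  x = 2: [0↦0, 1↦1, 2↦0, 3↦2, 4↦2]  zeros at y ∈ {0, 2}
  x = 3: [0↦4, 1↦0, 2↦4, 3↦1, 4↦1]  zeros at y ∈ {1}
  x = 4: [0↦3, 1↦4, 2↦3, 3↦0, 4↦0]  zeros at y ∈ {3, 4}
Collecting zeros: affine points = {(2, 0), (2, 2), (3, 1), (4, 3), (4, 4)}.
Total count |C(F_5)_aff| = 5.


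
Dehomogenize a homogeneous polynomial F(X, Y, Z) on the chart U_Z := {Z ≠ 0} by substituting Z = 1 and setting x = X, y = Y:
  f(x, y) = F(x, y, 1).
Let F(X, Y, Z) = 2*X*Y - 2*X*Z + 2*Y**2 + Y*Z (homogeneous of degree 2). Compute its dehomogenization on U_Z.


f(x, y) = 2*x*y - 2*x + 2*y**2 + y

On U_Z we set Z = 1. Each monomial c·X^i·Y^j·Z^k in F becomes c·x^i·y^j·1^k = c·x^i·y^j.
Substituting Z = 1: F(X, Y, 1) = 2*x*y - 2*x + 2*y**2 + y.
Note: deg(f) ≤ deg(F) = 2; strict inequality happens when F is divisible by Z (lost terms).


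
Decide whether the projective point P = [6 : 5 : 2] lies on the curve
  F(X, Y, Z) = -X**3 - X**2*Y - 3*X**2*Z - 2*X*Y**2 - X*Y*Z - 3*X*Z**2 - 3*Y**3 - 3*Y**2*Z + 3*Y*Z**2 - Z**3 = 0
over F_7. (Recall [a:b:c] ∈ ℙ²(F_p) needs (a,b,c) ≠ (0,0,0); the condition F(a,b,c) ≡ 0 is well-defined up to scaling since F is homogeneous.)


F(6,5,2) ≡ 2 (mod 7); P is NOT on the curve.

Evaluate F(6, 5, 2) term-by-term (mod 7).
  -X**3 ↦ -1·216·1·1 = -216
  -X**2*Y ↦ -1·36·5·1 = -180
  -3*X**2*Z ↦ -3·36·1·2 = -216
  -2*X*Y**2 ↦ -2·6·25·1 = -300
  -X*Y*Z ↦ -1·6·5·2 = -60
  -3*X*Z**2 ↦ -3·6·1·4 = -72
  -3*Y**3 ↦ -3·1·125·1 = -375
  -3*Y**2*Z ↦ -3·1·25·2 = -150
  3*Y*Z**2 ↦ 3·1·5·4 = 60
  -Z**3 ↦ -1·1·1·8 = -8
Sum: F(6, 5, 2) = (-216) + (-180) + (-216) + (-300) + (-60) + (-72) + (-375) + (-150) + (60) + (-8) = -1517.
Reducing mod 7: -1517 ≡ 2 (mod 7).
Since F(a, b, c) ≡ 2 ≠ 0 (mod 7), P does NOT lie on the curve.


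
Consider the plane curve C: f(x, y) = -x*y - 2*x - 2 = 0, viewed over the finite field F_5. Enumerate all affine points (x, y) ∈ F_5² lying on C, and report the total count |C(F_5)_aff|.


Affine F_5-points: {(1, 1), (2, 2), (3, 4), (4, 0)}; count = 4.

For each of the 25 pairs (x, y) ∈ F_5², evaluate f(x, y) mod 5. Record the zeros.
  x = 0: [0↦3, 1↦3, 2↦3, 3↦3, 4↦3]  zeros at y ∈ ∅
  x = 1: [0↦1, 1↦0, 2↦4, 3↦3, 4↦2]  zeros at y ∈ {1}
  x = 2: [0↦4, 1↦2, 2↦0, 3↦3, 4↦1]  zeros at y ∈ {2}
  x = 3: [0↦2, 1↦4, 2↦1, 3↦3, 4↦0]  zeros at y ∈ {4}
  x = 4: [0↦0, 1↦1, 2↦2, 3↦3, 4↦4]  zeros at y ∈ {0}
Collecting zeros: affine points = {(1, 1), (2, 2), (3, 4), (4, 0)}.
Total count |C(F_5)_aff| = 4.
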